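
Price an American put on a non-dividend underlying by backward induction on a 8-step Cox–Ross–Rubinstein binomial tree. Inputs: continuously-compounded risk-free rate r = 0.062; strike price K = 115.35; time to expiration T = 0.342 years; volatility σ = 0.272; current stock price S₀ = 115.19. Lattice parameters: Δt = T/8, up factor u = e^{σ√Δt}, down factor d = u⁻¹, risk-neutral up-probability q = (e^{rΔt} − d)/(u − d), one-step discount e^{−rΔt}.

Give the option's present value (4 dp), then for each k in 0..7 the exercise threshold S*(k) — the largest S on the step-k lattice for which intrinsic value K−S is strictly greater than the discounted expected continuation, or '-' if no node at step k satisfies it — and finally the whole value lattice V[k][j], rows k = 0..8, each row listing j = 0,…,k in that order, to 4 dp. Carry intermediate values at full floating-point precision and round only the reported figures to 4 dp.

params: Δt=0.04275 u=1.05785 d=0.94531 q=0.50953 e^(-rΔt)=0.99735
t_8 payoffs: 41.8951 33.1505 23.3648 12.4142 0.1600 0.0000 0.0000 0.0000 0.0000
t_7: node(7,0) S=77.7043 payoff=37.6457 vs cont=37.3404 → 37.6457 [stop]  node(7,1) S=86.9548 payoff=28.3952 vs cont=28.0899 → 28.3952 [stop]  node(7,2) S=97.3065 payoff=18.0435 vs cont=17.7381 → 18.0435 [stop]  node(7,3) S=108.8906 payoff=6.4594 vs cont=6.1540 → 6.4594 [stop]  node(7,4) S=121.8538 payoff=0.0000 vs cont=0.0783 → 0.0783 [wait]  node(7,5) S=136.3602 payoff=0.0000 vs cont=0.0000 → 0.0000 [wait]  node(7,6) S=152.5935 payoff=0.0000 vs cont=0.0000 → 0.0000 [wait]  node(7,7) S=170.7594 payoff=0.0000 vs cont=0.0000 → 0.0000 [wait]  ⇒ S*(7)=108.8906
t_6: node(6,0) S=82.1995 payoff=33.1505 vs cont=32.8452 → 33.1505 [stop]  node(6,1) S=91.9852 payoff=23.3648 vs cont=23.0595 → 23.3648 [stop]  node(6,2) S=102.9358 payoff=12.4142 vs cont=12.1089 → 12.4142 [stop]  node(6,3) S=115.1900 payoff=0.1600 vs cont=3.1995 → 3.1995 [wait]  node(6,4) S=128.9031 payoff=0.0000 vs cont=0.0383 → 0.0383 [wait]  node(6,5) S=144.2487 payoff=0.0000 vs cont=0.0000 → 0.0000 [wait]  node(6,6) S=161.4211 payoff=0.0000 vs cont=0.0000 → 0.0000 [wait]  ⇒ S*(6)=102.9358
t_5: node(5,0) S=86.9548 payoff=28.3952 vs cont=28.0899 → 28.3952 [stop]  node(5,1) S=97.3065 payoff=18.0435 vs cont=17.7381 → 18.0435 [stop]  node(5,2) S=108.8906 payoff=6.4594 vs cont=7.6987 → 7.6987 [wait]  node(5,3) S=121.8538 payoff=0.0000 vs cont=1.5846 → 1.5846 [wait]  node(5,4) S=136.3602 payoff=0.0000 vs cont=0.0187 → 0.0187 [wait]  node(5,5) S=152.5935 payoff=0.0000 vs cont=0.0000 → 0.0000 [wait]  ⇒ S*(5)=97.3065
t_4: node(4,0) S=91.9852 payoff=23.3648 vs cont=23.0595 → 23.3648 [stop]  node(4,1) S=102.9358 payoff=12.4142 vs cont=12.7387 → 12.7387 [wait]  node(4,2) S=115.1900 payoff=0.1600 vs cont=4.5712 → 4.5712 [wait]  node(4,3) S=128.9031 payoff=0.0000 vs cont=0.7847 → 0.7847 [wait]  node(4,4) S=144.2487 payoff=0.0000 vs cont=0.0092 → 0.0092 [wait]  ⇒ S*(4)=91.9852
t_3: node(3,0) S=97.3065 payoff=18.0435 vs cont=17.9030 → 18.0435 [stop]  node(3,1) S=108.8906 payoff=6.4594 vs cont=8.5544 → 8.5544 [wait]  node(3,2) S=121.8538 payoff=0.0000 vs cont=2.6349 → 2.6349 [wait]  node(3,3) S=136.3602 payoff=0.0000 vs cont=0.3885 → 0.3885 [wait]  ⇒ S*(3)=97.3065
t_2: node(2,0) S=102.9358 payoff=12.4142 vs cont=13.1736 → 13.1736 [wait]  node(2,1) S=115.1900 payoff=0.1600 vs cont=5.5236 → 5.5236 [wait]  node(2,2) S=128.9031 payoff=0.0000 vs cont=1.4863 → 1.4863 [wait]  ⇒ S*(2)=-
t_1: node(1,0) S=108.8906 payoff=6.4594 vs cont=9.2512 → 9.2512 [wait]  node(1,1) S=121.8538 payoff=0.0000 vs cont=3.4573 → 3.4573 [wait]  ⇒ S*(1)=-
t_0: node(0,0) S=115.1900 payoff=0.1600 vs cont=6.2824 → 6.2824 [wait]  ⇒ S*(0)=-

price = 6.2824
boundary = - - - 97.3065 91.9852 97.3065 102.9358 108.8906
tree:
6.2824
9.2512 3.4573
13.1736 5.5236 1.4863
18.0435 8.5544 2.6349 0.3885
23.3648 12.7387 4.5712 0.7847 0.0092
28.3952 18.0435 7.6987 1.5846 0.0187 0.0000
33.1505 23.3648 12.4142 3.1995 0.0383 0.0000 0.0000
37.6457 28.3952 18.0435 6.4594 0.0783 0.0000 0.0000 0.0000
41.8951 33.1505 23.3648 12.4142 0.1600 0.0000 0.0000 0.0000 0.0000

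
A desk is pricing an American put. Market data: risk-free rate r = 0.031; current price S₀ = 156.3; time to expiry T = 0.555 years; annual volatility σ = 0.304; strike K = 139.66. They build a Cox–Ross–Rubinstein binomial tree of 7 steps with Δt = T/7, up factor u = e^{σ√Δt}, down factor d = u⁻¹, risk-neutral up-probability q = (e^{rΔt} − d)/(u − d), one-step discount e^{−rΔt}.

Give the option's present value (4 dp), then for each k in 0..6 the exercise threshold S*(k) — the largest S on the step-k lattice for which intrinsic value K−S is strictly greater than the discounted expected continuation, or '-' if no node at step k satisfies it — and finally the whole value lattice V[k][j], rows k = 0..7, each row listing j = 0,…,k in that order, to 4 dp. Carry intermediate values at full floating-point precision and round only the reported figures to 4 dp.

price = 5.8459
boundary = - - - - 110.9833 101.8784 110.9833
tree:
5.8459
9.1509 2.4759
13.9201 4.2914 0.6209
20.4328 7.2911 1.2276 0.0000
28.6767 12.0557 2.4271 0.0000 0.0000
37.7816 19.1699 4.7987 0.0000 0.0000 0.0000
46.1395 28.6767 9.4876 0.0000 0.0000 0.0000 0.0000
53.8118 37.7816 18.7582 0.0000 0.0000 0.0000 0.0000 0.0000

params: Δt=0.07929 u=1.08937 d=0.91796 q=0.49297 e^(-rΔt)=0.99755
t_7 payoffs: 53.8118 37.7816 18.7582 0.0000 0.0000 0.0000 0.0000 0.0000
t_6: node(6,0) S=93.5205 payoff=46.1395 vs cont=45.7967 → 46.1395 [stop]  node(6,1) S=110.9833 payoff=28.6767 vs cont=28.3339 → 28.6767 [stop]  node(6,2) S=131.7068 payoff=7.9532 vs cont=9.4876 → 9.4876 [wait]  node(6,3) S=156.3000 payoff=0.0000 vs cont=0.0000 → 0.0000 [wait]  node(6,4) S=185.4854 payoff=0.0000 vs cont=0.0000 → 0.0000 [wait]  node(6,5) S=220.1205 payoff=0.0000 vs cont=0.0000 → 0.0000 [wait]  node(6,6) S=261.2229 payoff=0.0000 vs cont=0.0000 → 0.0000 [wait]  ⇒ S*(6)=110.9833
t_5: node(5,0) S=101.8784 payoff=37.7816 vs cont=37.4388 → 37.7816 [stop]  node(5,1) S=120.9018 payoff=18.7582 vs cont=19.1699 → 19.1699 [wait]  node(5,2) S=143.4774 payoff=0.0000 vs cont=4.7987 → 4.7987 [wait]  node(5,3) S=170.2685 payoff=0.0000 vs cont=0.0000 → 0.0000 [wait]  node(5,4) S=202.0622 payoff=0.0000 vs cont=0.0000 → 0.0000 [wait]  node(5,5) S=239.7926 payoff=0.0000 vs cont=0.0000 → 0.0000 [wait]  ⇒ S*(5)=101.8784
t_4: node(4,0) S=110.9833 payoff=28.6767 vs cont=28.5364 → 28.6767 [stop]  node(4,1) S=131.7068 payoff=7.9532 vs cont=12.0557 → 12.0557 [wait]  node(4,2) S=156.3000 payoff=0.0000 vs cont=2.4271 → 2.4271 [wait]  node(4,3) S=185.4854 payoff=0.0000 vs cont=0.0000 → 0.0000 [wait]  node(4,4) S=220.1205 payoff=0.0000 vs cont=0.0000 → 0.0000 [wait]  ⇒ S*(4)=110.9833
t_3: node(3,0) S=120.9018 payoff=18.7582 vs cont=20.4328 → 20.4328 [wait]  node(3,1) S=143.4774 payoff=0.0000 vs cont=7.2911 → 7.2911 [wait]  node(3,2) S=170.2685 payoff=0.0000 vs cont=1.2276 → 1.2276 [wait]  node(3,3) S=202.0622 payoff=0.0000 vs cont=0.0000 → 0.0000 [wait]  ⇒ S*(3)=-
t_2: node(2,0) S=131.7068 payoff=7.9532 vs cont=13.9201 → 13.9201 [wait]  node(2,1) S=156.3000 payoff=0.0000 vs cont=4.2914 → 4.2914 [wait]  node(2,2) S=185.4854 payoff=0.0000 vs cont=0.6209 → 0.6209 [wait]  ⇒ S*(2)=-
t_1: node(1,0) S=143.4774 payoff=0.0000 vs cont=9.1509 → 9.1509 [wait]  node(1,1) S=170.2685 payoff=0.0000 vs cont=2.4759 → 2.4759 [wait]  ⇒ S*(1)=-
t_0: node(0,0) S=156.3000 payoff=0.0000 vs cont=5.8459 → 5.8459 [wait]  ⇒ S*(0)=-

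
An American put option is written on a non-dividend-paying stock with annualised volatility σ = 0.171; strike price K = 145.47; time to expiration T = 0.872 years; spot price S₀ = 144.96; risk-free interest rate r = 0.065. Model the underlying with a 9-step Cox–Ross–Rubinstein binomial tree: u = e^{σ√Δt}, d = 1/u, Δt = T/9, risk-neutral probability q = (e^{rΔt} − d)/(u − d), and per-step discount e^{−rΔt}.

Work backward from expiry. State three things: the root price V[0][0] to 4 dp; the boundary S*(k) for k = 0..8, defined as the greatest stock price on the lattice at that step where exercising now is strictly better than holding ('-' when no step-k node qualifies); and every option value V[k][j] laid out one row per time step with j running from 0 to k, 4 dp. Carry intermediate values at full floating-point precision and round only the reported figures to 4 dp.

price = 6.7179
boundary = - - - 123.5661 130.3214 123.5661 130.3214 123.5661 130.3214
tree:
6.7179
10.2810 3.8330
15.2610 6.2594 1.8599
21.9039 9.9143 3.2929 0.6899
28.3090 15.1486 5.6769 1.3488 0.1499
34.3821 21.9039 9.4685 2.5901 0.3324 0.0000
40.1403 28.3090 15.1486 4.8553 0.7367 0.0000 0.0000
45.6001 34.3821 21.9039 8.7982 1.6331 0.0000 0.0000 0.0000
50.7769 40.1403 28.3090 15.1486 3.6199 0.0000 0.0000 0.0000 0.0000
55.6854 45.6001 34.3821 21.9039 8.0241 0.0000 0.0000 0.0000 0.0000 0.0000

Δt=0.09689  u=1.05467  d=0.94816  q=0.54601  discount=0.99372
step 9 (expiry): payoffs max(K−S,0) = 55.6854 45.6001 34.3821 21.9039 8.0241 0.0000 0.0000 0.0000 0.0000 0.0000
step 8: (k=8,j=0): S=94.6931, (K−S)⁺=50.7769, hold=49.8637 ⇒ V=50.7769 exercise | (k=8,j=1): S=105.3297, (K−S)⁺=40.1403, hold=39.2271 ⇒ V=40.1403 exercise | (k=8,j=2): S=117.1610, (K−S)⁺=28.3090, hold=27.3957 ⇒ V=28.3090 exercise | (k=8,j=3): S=130.3214, (K−S)⁺=15.1486, hold=14.2354 ⇒ V=15.1486 exercise | (k=8,j=4): S=144.9600, (K−S)⁺=0.5100, hold=3.6199 ⇒ V=3.6199 continue | (k=8,j=5): S=161.2429, (K−S)⁺=0.0000, hold=0.0000 ⇒ V=0.0000 continue | (k=8,j=6): S=179.3549, (K−S)⁺=0.0000, hold=0.0000 ⇒ V=0.0000 continue | (k=8,j=7): S=199.5013, (K−S)⁺=0.0000, hold=0.0000 ⇒ V=0.0000 continue | (k=8,j=8): S=221.9107, (K−S)⁺=0.0000, hold=0.0000 ⇒ V=0.0000 continue  boundary S*=130.3214
step 7: (k=7,j=0): S=99.8699, (K−S)⁺=45.6001, hold=44.6869 ⇒ V=45.6001 exercise | (k=7,j=1): S=111.0879, (K−S)⁺=34.3821, hold=33.4688 ⇒ V=34.3821 exercise | (k=7,j=2): S=123.5661, (K−S)⁺=21.9039, hold=20.9906 ⇒ V=21.9039 exercise | (k=7,j=3): S=137.4459, (K−S)⁺=8.0241, hold=8.7982 ⇒ V=8.7982 continue | (k=7,j=4): S=152.8848, (K−S)⁺=0.0000, hold=1.6331 ⇒ V=1.6331 continue | (k=7,j=5): S=170.0579, (K−S)⁺=0.0000, hold=0.0000 ⇒ V=0.0000 continue | (k=7,j=6): S=189.1601, (K−S)⁺=0.0000, hold=0.0000 ⇒ V=0.0000 continue | (k=7,j=7): S=210.4079, (K−S)⁺=0.0000, hold=0.0000 ⇒ V=0.0000 continue  boundary S*=123.5661
step 6: (k=6,j=0): S=105.3297, (K−S)⁺=40.1403, hold=39.2271 ⇒ V=40.1403 exercise | (k=6,j=1): S=117.1610, (K−S)⁺=28.3090, hold=27.3957 ⇒ V=28.3090 exercise | (k=6,j=2): S=130.3214, (K−S)⁺=15.1486, hold=14.6554 ⇒ V=15.1486 exercise | (k=6,j=3): S=144.9600, (K−S)⁺=0.5100, hold=4.8553 ⇒ V=4.8553 continue | (k=6,j=4): S=161.2429, (K−S)⁺=0.0000, hold=0.7367 ⇒ V=0.7367 continue | (k=6,j=5): S=179.3549, (K−S)⁺=0.0000, hold=0.0000 ⇒ V=0.0000 continue | (k=6,j=6): S=199.5013, (K−S)⁺=0.0000, hold=0.0000 ⇒ V=0.0000 continue  boundary S*=130.3214
step 5: (k=5,j=0): S=111.0879, (K−S)⁺=34.3821, hold=33.4688 ⇒ V=34.3821 exercise | (k=5,j=1): S=123.5661, (K−S)⁺=21.9039, hold=20.9906 ⇒ V=21.9039 exercise | (k=5,j=2): S=137.4459, (K−S)⁺=8.0241, hold=9.4685 ⇒ V=9.4685 continue | (k=5,j=3): S=152.8848, (K−S)⁺=0.0000, hold=2.5901 ⇒ V=2.5901 continue | (k=5,j=4): S=170.0579, (K−S)⁺=0.0000, hold=0.3324 ⇒ V=0.3324 continue | (k=5,j=5): S=189.1601, (K−S)⁺=0.0000, hold=0.0000 ⇒ V=0.0000 continue  boundary S*=123.5661
step 4: (k=4,j=0): S=117.1610, (K−S)⁺=28.3090, hold=27.3957 ⇒ V=28.3090 exercise | (k=4,j=1): S=130.3214, (K−S)⁺=15.1486, hold=15.0191 ⇒ V=15.1486 exercise | (k=4,j=2): S=144.9600, (K−S)⁺=0.5100, hold=5.6769 ⇒ V=5.6769 continue | (k=4,j=3): S=161.2429, (K−S)⁺=0.0000, hold=1.3488 ⇒ V=1.3488 continue | (k=4,j=4): S=179.3549, (K−S)⁺=0.0000, hold=0.1499 ⇒ V=0.1499 continue  boundary S*=130.3214
step 3: (k=3,j=0): S=123.5661, (K−S)⁺=21.9039, hold=20.9906 ⇒ V=21.9039 exercise | (k=3,j=1): S=137.4459, (K−S)⁺=8.0241, hold=9.9143 ⇒ V=9.9143 continue | (k=3,j=2): S=152.8848, (K−S)⁺=0.0000, hold=3.2929 ⇒ V=3.2929 continue | (k=3,j=3): S=170.0579, (K−S)⁺=0.0000, hold=0.6899 ⇒ V=0.6899 continue  boundary S*=123.5661
step 2: (k=2,j=0): S=130.3214, (K−S)⁺=15.1486, hold=15.2610 ⇒ V=15.2610 continue | (k=2,j=1): S=144.9600, (K−S)⁺=0.5100, hold=6.2594 ⇒ V=6.2594 continue | (k=2,j=2): S=161.2429, (K−S)⁺=0.0000, hold=1.8599 ⇒ V=1.8599 continue  boundary S*=-
step 1: (k=1,j=0): S=137.4459, (K−S)⁺=8.0241, hold=10.2810 ⇒ V=10.2810 continue | (k=1,j=1): S=152.8848, (K−S)⁺=0.0000, hold=3.8330 ⇒ V=3.8330 continue  boundary S*=-
step 0: (k=0,j=0): S=144.9600, (K−S)⁺=0.5100, hold=6.7179 ⇒ V=6.7179 continue  boundary S*=-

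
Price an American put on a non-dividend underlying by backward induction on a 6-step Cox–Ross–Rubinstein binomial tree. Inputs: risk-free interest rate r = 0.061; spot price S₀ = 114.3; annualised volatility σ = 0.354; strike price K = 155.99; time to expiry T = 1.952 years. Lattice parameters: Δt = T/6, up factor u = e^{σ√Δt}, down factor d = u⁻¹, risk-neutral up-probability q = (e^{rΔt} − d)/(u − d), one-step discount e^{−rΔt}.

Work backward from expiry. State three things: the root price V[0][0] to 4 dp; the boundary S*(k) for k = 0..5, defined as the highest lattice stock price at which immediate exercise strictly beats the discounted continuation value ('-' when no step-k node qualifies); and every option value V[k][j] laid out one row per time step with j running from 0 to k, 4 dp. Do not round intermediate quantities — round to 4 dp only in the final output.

Δt=0.32533, u=1.22374, d=0.81716, q=0.49899, disc=e^(-rΔt)=0.98035
k=6 terminal: V=max(K-S,0) → 121.9567 105.0235 79.6652 41.6900 0.0000 0.0000 0.0000
k=5: j=0 S=41.6480 intr=114.3420 cont=111.2768 V=114.3420[EX]; j=1 S=62.3699 intr=93.6201 cont=90.5549 V=93.6201[EX]; j=2 S=93.4019 intr=62.5881 cont=59.5229 V=62.5881[EX]; j=3 S=139.8739 intr=16.1161 cont=20.4767 V=20.4767[hold]; j=4 S=209.4678 intr=0.0000 cont=0.0000 V=0.0000[hold]; j=5 S=313.6881 intr=0.0000 cont=0.0000 V=0.0000[hold]  S*(5)=93.4019
k=4: j=0 S=50.9665 intr=105.0235 cont=101.9583 V=105.0235[EX]; j=1 S=76.3248 intr=79.6652 cont=76.6001 V=79.6652[EX]; j=2 S=114.3000 intr=41.6900 cont=40.7580 V=41.6900[EX]; j=3 S=171.1697 intr=0.0000 cont=10.0574 V=10.0574[hold]; j=4 S=256.3349 intr=0.0000 cont=0.0000 V=0.0000[hold]  S*(4)=114.3000
k=3: j=0 S=62.3699 intr=93.6201 cont=90.5549 V=93.6201[EX]; j=1 S=93.4019 intr=62.5881 cont=59.5229 V=62.5881[EX]; j=2 S=139.8739 intr=16.1161 cont=25.3966 V=25.3966[hold]; j=3 S=209.4678 intr=0.0000 cont=4.9399 V=4.9399[hold]  S*(3)=93.4019
k=2: j=0 S=76.3248 intr=79.6652 cont=76.6001 V=79.6652[EX]; j=1 S=114.3000 intr=41.6900 cont=43.1647 V=43.1647[hold]; j=2 S=171.1697 intr=0.0000 cont=14.8904 V=14.8904[hold]  S*(2)=76.3248
k=1: j=0 S=93.4019 intr=62.5881 cont=60.2443 V=62.5881[EX]; j=1 S=139.8739 intr=16.1161 cont=28.4852 V=28.4852[hold]  S*(1)=93.4019
k=0: j=0 S=114.3000 intr=41.6900 cont=44.6756 V=44.6756[hold]  S*(0)=-

price = 44.6756
boundary = - 93.4019 76.3248 93.4019 114.3000 93.4019
tree:
44.6756
62.5881 28.4852
79.6652 43.1647 14.8904
93.6201 62.5881 25.3966 4.9399
105.0235 79.6652 41.6900 10.0574 0.0000
114.3420 93.6201 62.5881 20.4767 0.0000 0.0000
121.9567 105.0235 79.6652 41.6900 0.0000 0.0000 0.0000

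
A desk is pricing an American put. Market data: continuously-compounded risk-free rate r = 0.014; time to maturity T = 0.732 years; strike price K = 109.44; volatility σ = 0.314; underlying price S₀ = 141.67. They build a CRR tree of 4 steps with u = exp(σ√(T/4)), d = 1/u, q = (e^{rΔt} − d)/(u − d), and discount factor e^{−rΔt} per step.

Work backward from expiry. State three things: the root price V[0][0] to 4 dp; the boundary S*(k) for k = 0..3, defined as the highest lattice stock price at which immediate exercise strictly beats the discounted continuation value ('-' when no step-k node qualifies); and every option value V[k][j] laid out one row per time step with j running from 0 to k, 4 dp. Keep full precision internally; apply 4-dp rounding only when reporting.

price = 2.3402
boundary = - - - 94.6823
tree:
2.3402
4.3288 0.1636
7.9977 0.3130 0.0000
14.7577 0.5989 0.0000 0.0000
26.6587 1.1458 0.0000 0.0000 0.0000

params: Δt=0.18300 u=1.14376 d=0.87431 q=0.47599 e^(-rΔt)=0.99744
t_4 payoffs: 26.6587 1.1458 0.0000 0.0000 0.0000
t_3: node(3,0) S=94.6823 payoff=14.7577 vs cont=14.4777 → 14.7577 [stop]  node(3,1) S=123.8630 payoff=0.0000 vs cont=0.5989 → 0.5989 [wait]  node(3,2) S=162.0370 payoff=0.0000 vs cont=0.0000 → 0.0000 [wait]  node(3,3) S=211.9762 payoff=0.0000 vs cont=0.0000 → 0.0000 [wait]  ⇒ S*(3)=94.6823
t_2: node(2,0) S=108.2942 payoff=1.1458 vs cont=7.9977 → 7.9977 [wait]  node(2,1) S=141.6700 payoff=0.0000 vs cont=0.3130 → 0.3130 [wait]  node(2,2) S=185.3321 payoff=0.0000 vs cont=0.0000 → 0.0000 [wait]  ⇒ S*(2)=-
t_1: node(1,0) S=123.8630 payoff=0.0000 vs cont=4.3288 → 4.3288 [wait]  node(1,1) S=162.0370 payoff=0.0000 vs cont=0.1636 → 0.1636 [wait]  ⇒ S*(1)=-
t_0: node(0,0) S=141.6700 payoff=0.0000 vs cont=2.3402 → 2.3402 [wait]  ⇒ S*(0)=-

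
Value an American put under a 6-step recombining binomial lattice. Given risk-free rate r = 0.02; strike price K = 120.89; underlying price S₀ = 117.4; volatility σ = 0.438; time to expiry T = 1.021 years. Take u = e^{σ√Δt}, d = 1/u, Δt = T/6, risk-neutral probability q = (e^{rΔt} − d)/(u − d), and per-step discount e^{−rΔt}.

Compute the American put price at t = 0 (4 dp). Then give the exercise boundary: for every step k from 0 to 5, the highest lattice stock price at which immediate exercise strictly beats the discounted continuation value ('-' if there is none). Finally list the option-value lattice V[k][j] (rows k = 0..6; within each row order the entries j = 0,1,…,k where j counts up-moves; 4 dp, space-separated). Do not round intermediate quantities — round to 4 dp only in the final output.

price = 21.2639
boundary = - - - 68.2751 81.7958 97.9940
tree:
21.2639
29.8925 11.4660
40.5481 17.8195 4.2205
52.6149 26.9255 7.4457 0.5310
63.9006 39.0942 13.0851 0.9946 0.0000
73.3209 52.6149 22.8960 1.8631 0.0000 0.0000
81.1839 63.9006 39.0942 3.4900 0.0000 0.0000 0.0000

Δt=0.17017  u=1.19803  d=0.83470  q=0.46434  discount=0.99660
step 6 (expiry): payoffs max(K−S,0) = 81.1839 63.9006 39.0942 3.4900 0.0000 0.0000 0.0000
step 5: (k=5,j=0): S=47.5691, (K−S)⁺=73.3209, hold=72.9101 ⇒ V=73.3209 exercise | (k=5,j=1): S=68.2751, (K−S)⁺=52.6149, hold=52.2042 ⇒ V=52.6149 exercise | (k=5,j=2): S=97.9940, (K−S)⁺=22.8960, hold=22.4853 ⇒ V=22.8960 exercise | (k=5,j=3): S=140.6490, (K−S)⁺=0.0000, hold=1.8631 ⇒ V=1.8631 continue | (k=5,j=4): S=201.8709, (K−S)⁺=0.0000, hold=0.0000 ⇒ V=0.0000 continue | (k=5,j=5): S=289.7416, (K−S)⁺=0.0000, hold=0.0000 ⇒ V=0.0000 continue  boundary S*=97.9940
step 4: (k=4,j=0): S=56.9894, (K−S)⁺=63.9006, hold=63.4899 ⇒ V=63.9006 exercise | (k=4,j=1): S=81.7958, (K−S)⁺=39.0942, hold=38.6835 ⇒ V=39.0942 exercise | (k=4,j=2): S=117.4000, (K−S)⁺=3.4900, hold=13.0851 ⇒ V=13.0851 continue | (k=4,j=3): S=168.5021, (K−S)⁺=0.0000, hold=0.9946 ⇒ V=0.9946 continue | (k=4,j=4): S=241.8479, (K−S)⁺=0.0000, hold=0.0000 ⇒ V=0.0000 continue  boundary S*=81.7958
step 3: (k=3,j=0): S=68.2751, (K−S)⁺=52.6149, hold=52.2042 ⇒ V=52.6149 exercise | (k=3,j=1): S=97.9940, (K−S)⁺=22.8960, hold=26.9255 ⇒ V=26.9255 continue | (k=3,j=2): S=140.6490, (K−S)⁺=0.0000, hold=7.4457 ⇒ V=7.4457 continue | (k=3,j=3): S=201.8709, (K−S)⁺=0.0000, hold=0.5310 ⇒ V=0.5310 continue  boundary S*=68.2751
step 2: (k=2,j=0): S=81.7958, (K−S)⁺=39.0942, hold=40.5481 ⇒ V=40.5481 continue | (k=2,j=1): S=117.4000, (K−S)⁺=3.4900, hold=17.8195 ⇒ V=17.8195 continue | (k=2,j=2): S=168.5021, (K−S)⁺=0.0000, hold=4.2205 ⇒ V=4.2205 continue  boundary S*=-
step 1: (k=1,j=0): S=97.9940, (K−S)⁺=22.8960, hold=29.8925 ⇒ V=29.8925 continue | (k=1,j=1): S=140.6490, (K−S)⁺=0.0000, hold=11.4660 ⇒ V=11.4660 continue  boundary S*=-
step 0: (k=0,j=0): S=117.4000, (K−S)⁺=3.4900, hold=21.2639 ⇒ V=21.2639 continue  boundary S*=-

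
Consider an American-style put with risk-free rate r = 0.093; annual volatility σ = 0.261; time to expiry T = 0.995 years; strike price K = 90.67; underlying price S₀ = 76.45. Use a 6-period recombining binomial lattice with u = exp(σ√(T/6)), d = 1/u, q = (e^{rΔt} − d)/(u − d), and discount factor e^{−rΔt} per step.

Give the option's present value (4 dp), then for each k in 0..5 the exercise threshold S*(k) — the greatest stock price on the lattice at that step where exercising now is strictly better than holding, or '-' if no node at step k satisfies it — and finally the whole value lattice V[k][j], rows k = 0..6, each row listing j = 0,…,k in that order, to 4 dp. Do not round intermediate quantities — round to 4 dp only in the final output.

price = 14.4272
boundary = - 68.7413 76.4500 68.7413 76.4500 68.7413
tree:
14.4272
21.9287 8.6109
28.8600 14.2200 4.1999
35.0925 21.9287 7.8773 1.2669
40.6965 28.8600 14.2200 2.8366 0.0000
45.7355 35.0925 21.9287 6.3511 0.0000 0.0000
50.2663 40.6965 28.8600 14.2200 0.0000 0.0000 0.0000

Δt=0.16583  u=1.11214  d=0.89917  q=0.54643  discount=0.98470
step 6 (expiry): payoffs max(K−S,0) = 50.2663 40.6965 28.8600 14.2200 0.0000 0.0000 0.0000
step 5: (k=5,j=0): S=44.9345, (K−S)⁺=45.7355, hold=44.3478 ⇒ V=45.7355 exercise | (k=5,j=1): S=55.5775, (K−S)⁺=35.0925, hold=33.7049 ⇒ V=35.0925 exercise | (k=5,j=2): S=68.7413, (K−S)⁺=21.9287, hold=20.5410 ⇒ V=21.9287 exercise | (k=5,j=3): S=85.0231, (K−S)⁺=5.6469, hold=6.3511 ⇒ V=6.3511 continue | (k=5,j=4): S=105.1613, (K−S)⁺=0.0000, hold=0.0000 ⇒ V=0.0000 continue | (k=5,j=5): S=130.0693, (K−S)⁺=0.0000, hold=0.0000 ⇒ V=0.0000 continue  boundary S*=68.7413
step 4: (k=4,j=0): S=49.9735, (K−S)⁺=40.6965, hold=39.3089 ⇒ V=40.6965 exercise | (k=4,j=1): S=61.8100, (K−S)⁺=28.8600, hold=27.4724 ⇒ V=28.8600 exercise | (k=4,j=2): S=76.4500, (K−S)⁺=14.2200, hold=13.2113 ⇒ V=14.2200 exercise | (k=4,j=3): S=94.5576, (K−S)⁺=0.0000, hold=2.8366 ⇒ V=2.8366 continue | (k=4,j=4): S=116.9541, (K−S)⁺=0.0000, hold=0.0000 ⇒ V=0.0000 continue  boundary S*=76.4500
step 3: (k=3,j=0): S=55.5775, (K−S)⁺=35.0925, hold=33.7049 ⇒ V=35.0925 exercise | (k=3,j=1): S=68.7413, (K−S)⁺=21.9287, hold=20.5410 ⇒ V=21.9287 exercise | (k=3,j=2): S=85.0231, (K−S)⁺=5.6469, hold=7.8773 ⇒ V=7.8773 continue | (k=3,j=3): S=105.1613, (K−S)⁺=0.0000, hold=1.2669 ⇒ V=1.2669 continue  boundary S*=68.7413
step 2: (k=2,j=0): S=61.8100, (K−S)⁺=28.8600, hold=27.4724 ⇒ V=28.8600 exercise | (k=2,j=1): S=76.4500, (K−S)⁺=14.2200, hold=14.0325 ⇒ V=14.2200 exercise | (k=2,j=2): S=94.5576, (K−S)⁺=0.0000, hold=4.1999 ⇒ V=4.1999 continue  boundary S*=76.4500
step 1: (k=1,j=0): S=68.7413, (K−S)⁺=21.9287, hold=20.5410 ⇒ V=21.9287 exercise | (k=1,j=1): S=85.0231, (K−S)⁺=5.6469, hold=8.6109 ⇒ V=8.6109 continue  boundary S*=68.7413
step 0: (k=0,j=0): S=76.4500, (K−S)⁺=14.2200, hold=14.4272 ⇒ V=14.4272 continue  boundary S*=-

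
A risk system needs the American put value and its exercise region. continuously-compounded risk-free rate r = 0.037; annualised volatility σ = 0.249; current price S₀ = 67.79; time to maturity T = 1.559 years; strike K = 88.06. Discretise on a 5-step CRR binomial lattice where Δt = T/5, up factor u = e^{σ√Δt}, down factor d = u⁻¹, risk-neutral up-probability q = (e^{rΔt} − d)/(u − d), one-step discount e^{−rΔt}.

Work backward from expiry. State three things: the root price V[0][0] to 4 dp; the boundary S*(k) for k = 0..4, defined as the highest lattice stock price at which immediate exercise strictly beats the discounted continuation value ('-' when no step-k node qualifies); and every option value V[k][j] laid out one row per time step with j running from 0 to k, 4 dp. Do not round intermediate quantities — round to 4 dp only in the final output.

price = 20.9607
boundary = - 58.9904 51.3331 58.9904 67.7900
tree:
20.9607
29.0696 13.5520
36.7269 20.3643 7.2352
43.3902 29.0696 12.3618 2.4136
49.1886 36.7269 20.2700 4.9515 0.0000
54.2344 43.3902 29.0696 10.1578 0.0000 0.0000

Δt=0.31180  u=1.14917  d=0.87019  q=0.50689  discount=0.98853
step 5 (expiry): payoffs max(K−S,0) = 54.2344 43.3902 29.0696 10.1578 0.0000 0.0000
step 4: (k=4,j=0): S=38.8714, (K−S)⁺=49.1886, hold=48.1786 ⇒ V=49.1886 exercise | (k=4,j=1): S=51.3331, (K−S)⁺=36.7269, hold=35.7168 ⇒ V=36.7269 exercise | (k=4,j=2): S=67.7900, (K−S)⁺=20.2700, hold=19.2599 ⇒ V=20.2700 exercise | (k=4,j=3): S=89.5228, (K−S)⁺=0.0000, hold=4.9515 ⇒ V=4.9515 continue | (k=4,j=4): S=118.2229, (K−S)⁺=0.0000, hold=0.0000 ⇒ V=0.0000 continue  boundary S*=67.7900
step 3: (k=3,j=0): S=44.6698, (K−S)⁺=43.3902, hold=42.3802 ⇒ V=43.3902 exercise | (k=3,j=1): S=58.9904, (K−S)⁺=29.0696, hold=28.0595 ⇒ V=29.0696 exercise | (k=3,j=2): S=77.9022, (K−S)⁺=10.1578, hold=12.3618 ⇒ V=12.3618 continue | (k=3,j=3): S=102.8768, (K−S)⁺=0.0000, hold=2.4136 ⇒ V=2.4136 continue  boundary S*=58.9904
step 2: (k=2,j=0): S=51.3331, (K−S)⁺=36.7269, hold=35.7168 ⇒ V=36.7269 exercise | (k=2,j=1): S=67.7900, (K−S)⁺=20.2700, hold=20.3643 ⇒ V=20.3643 continue | (k=2,j=2): S=89.5228, (K−S)⁺=0.0000, hold=7.2352 ⇒ V=7.2352 continue  boundary S*=51.3331
step 1: (k=1,j=0): S=58.9904, (K−S)⁺=29.0696, hold=28.1067 ⇒ V=29.0696 exercise | (k=1,j=1): S=77.9022, (K−S)⁺=10.1578, hold=13.5520 ⇒ V=13.5520 continue  boundary S*=58.9904
step 0: (k=0,j=0): S=67.7900, (K−S)⁺=20.2700, hold=20.9607 ⇒ V=20.9607 continue  boundary S*=-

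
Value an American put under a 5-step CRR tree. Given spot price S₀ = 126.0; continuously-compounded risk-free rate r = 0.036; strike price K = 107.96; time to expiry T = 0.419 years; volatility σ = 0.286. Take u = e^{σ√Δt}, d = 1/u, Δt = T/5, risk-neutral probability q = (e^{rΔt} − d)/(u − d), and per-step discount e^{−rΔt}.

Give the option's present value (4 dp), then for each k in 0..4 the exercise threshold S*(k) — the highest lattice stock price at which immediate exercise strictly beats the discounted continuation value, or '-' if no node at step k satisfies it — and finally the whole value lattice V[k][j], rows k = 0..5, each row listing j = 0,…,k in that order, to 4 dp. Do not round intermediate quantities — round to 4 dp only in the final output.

price = 2.3094
boundary = - - - - 90.4787
tree:
2.3094
4.0069 0.6091
6.7947 1.2158 0.0000
11.1605 2.4271 0.0000 0.0000
17.4813 4.8450 0.0000 0.0000 0.0000
24.6705 9.6716 0.0000 0.0000 0.0000 0.0000

Δt=0.08380  u=1.08632  d=0.92054  q=0.49754  discount=0.99699
step 5 (expiry): payoffs max(K−S,0) = 24.6705 9.6716 0.0000 0.0000 0.0000 0.0000
step 4: (k=4,j=0): S=90.4787, (K−S)⁺=17.4813, hold=17.1561 ⇒ V=17.4813 exercise | (k=4,j=1): S=106.7722, (K−S)⁺=1.1878, hold=4.8450 ⇒ V=4.8450 continue | (k=4,j=2): S=126.0000, (K−S)⁺=0.0000, hold=0.0000 ⇒ V=0.0000 continue | (k=4,j=3): S=148.6903, (K−S)⁺=0.0000, hold=0.0000 ⇒ V=0.0000 continue | (k=4,j=4): S=175.4668, (K−S)⁺=0.0000, hold=0.0000 ⇒ V=0.0000 continue  boundary S*=90.4787
step 3: (k=3,j=0): S=98.2884, (K−S)⁺=9.6716, hold=11.1605 ⇒ V=11.1605 continue | (k=3,j=1): S=115.9884, (K−S)⁺=0.0000, hold=2.4271 ⇒ V=2.4271 continue | (k=3,j=2): S=136.8758, (K−S)⁺=0.0000, hold=0.0000 ⇒ V=0.0000 continue | (k=3,j=3): S=161.5246, (K−S)⁺=0.0000, hold=0.0000 ⇒ V=0.0000 continue  boundary S*=-
step 2: (k=2,j=0): S=106.7722, (K−S)⁺=1.1878, hold=6.7947 ⇒ V=6.7947 continue | (k=2,j=1): S=126.0000, (K−S)⁺=0.0000, hold=1.2158 ⇒ V=1.2158 continue | (k=2,j=2): S=148.6903, (K−S)⁺=0.0000, hold=0.0000 ⇒ V=0.0000 continue  boundary S*=-
step 1: (k=1,j=0): S=115.9884, (K−S)⁺=0.0000, hold=4.0069 ⇒ V=4.0069 continue | (k=1,j=1): S=136.8758, (K−S)⁺=0.0000, hold=0.6091 ⇒ V=0.6091 continue  boundary S*=-
step 0: (k=0,j=0): S=126.0000, (K−S)⁺=0.0000, hold=2.3094 ⇒ V=2.3094 continue  boundary S*=-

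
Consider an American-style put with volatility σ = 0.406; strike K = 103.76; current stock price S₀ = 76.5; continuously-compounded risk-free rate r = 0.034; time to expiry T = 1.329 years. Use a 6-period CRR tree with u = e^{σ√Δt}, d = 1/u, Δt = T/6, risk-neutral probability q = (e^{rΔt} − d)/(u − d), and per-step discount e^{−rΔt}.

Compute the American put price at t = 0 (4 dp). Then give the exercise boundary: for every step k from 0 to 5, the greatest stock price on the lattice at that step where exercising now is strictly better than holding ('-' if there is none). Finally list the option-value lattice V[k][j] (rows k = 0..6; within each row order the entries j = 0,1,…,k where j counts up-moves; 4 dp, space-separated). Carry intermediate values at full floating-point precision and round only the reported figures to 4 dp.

price = 31.2596
boundary = - - 52.2026 63.1942 52.2026 63.1942
tree:
31.2596
40.9589 20.9117
51.5574 29.7607 11.3492
60.6371 40.5658 18.1519 3.9222
68.1376 51.5574 27.9487 7.4850 0.0000
74.3335 60.6371 40.5658 14.2843 0.0000 0.0000
79.4517 68.1376 51.5574 27.2600 0.0000 0.0000 0.0000

params: Δt=0.22150 u=1.21056 d=0.82607 q=0.47204 e^(-rΔt)=0.99250
t_6 payoffs: 79.4517 68.1376 51.5574 27.2600 0.0000 0.0000 0.0000
t_5: node(5,0) S=29.4265 payoff=74.3335 vs cont=73.5550 → 74.3335 [stop]  node(5,1) S=43.1229 payoff=60.6371 vs cont=59.8586 → 60.6371 [stop]  node(5,2) S=63.1942 payoff=40.5658 vs cont=39.7874 → 40.5658 [stop]  node(5,3) S=92.6075 payoff=11.1525 vs cont=14.2843 → 14.2843 [wait]  node(5,4) S=135.7110 payoff=0.0000 vs cont=0.0000 → 0.0000 [wait]  node(5,5) S=198.8768 payoff=0.0000 vs cont=0.0000 → 0.0000 [wait]  ⇒ S*(5)=63.1942
t_4: node(4,0) S=35.6224 payoff=68.1376 vs cont=67.3591 → 68.1376 [stop]  node(4,1) S=52.2026 payoff=51.5574 vs cont=50.7789 → 51.5574 [stop]  node(4,2) S=76.5000 payoff=27.2600 vs cont=27.9487 → 27.9487 [wait]  node(4,3) S=112.1064 payoff=0.0000 vs cont=7.4850 → 7.4850 [wait]  node(4,4) S=164.2856 payoff=0.0000 vs cont=0.0000 → 0.0000 [wait]  ⇒ S*(4)=52.2026
t_3: node(3,0) S=43.1229 payoff=60.6371 vs cont=59.8586 → 60.6371 [stop]  node(3,1) S=63.1942 payoff=40.5658 vs cont=40.1100 → 40.5658 [stop]  node(3,2) S=92.6075 payoff=11.1525 vs cont=18.1519 → 18.1519 [wait]  node(3,3) S=135.7110 payoff=0.0000 vs cont=3.9222 → 3.9222 [wait]  ⇒ S*(3)=63.1942
t_2: node(2,0) S=52.2026 payoff=51.5574 vs cont=50.7789 → 51.5574 [stop]  node(2,1) S=76.5000 payoff=27.2600 vs cont=29.7607 → 29.7607 [wait]  node(2,2) S=112.1064 payoff=0.0000 vs cont=11.3492 → 11.3492 [wait]  ⇒ S*(2)=52.2026
t_1: node(1,0) S=63.1942 payoff=40.5658 vs cont=40.9589 → 40.9589 [wait]  node(1,1) S=92.6075 payoff=11.1525 vs cont=20.9117 → 20.9117 [wait]  ⇒ S*(1)=-
t_0: node(0,0) S=76.5000 payoff=27.2600 vs cont=31.2596 → 31.2596 [wait]  ⇒ S*(0)=-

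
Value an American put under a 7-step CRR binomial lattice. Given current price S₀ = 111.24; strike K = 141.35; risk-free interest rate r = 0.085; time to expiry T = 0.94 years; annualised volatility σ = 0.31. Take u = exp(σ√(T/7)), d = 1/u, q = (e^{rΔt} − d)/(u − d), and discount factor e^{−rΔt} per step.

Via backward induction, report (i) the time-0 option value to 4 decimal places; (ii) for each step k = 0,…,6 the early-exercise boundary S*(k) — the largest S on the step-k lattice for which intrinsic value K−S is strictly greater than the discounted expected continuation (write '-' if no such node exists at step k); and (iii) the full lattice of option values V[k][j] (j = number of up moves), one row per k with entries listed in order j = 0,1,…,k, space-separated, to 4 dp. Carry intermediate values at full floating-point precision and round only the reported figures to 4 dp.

price = 30.5062
boundary = - 99.2945 111.2400 99.2945 111.2400 99.2945 111.2400
tree:
30.5062
42.0555 20.6034
52.7182 30.1100 12.3529
62.2359 42.0555 19.6875 5.9094
70.7315 52.7182 30.1100 10.5784 1.7649
78.3149 62.2359 42.0555 18.3073 3.7349 0.0000
85.0839 70.7315 52.7182 30.1100 7.9042 0.0000 0.0000
91.1260 78.3149 62.2359 42.0555 16.7274 0.0000 0.0000 0.0000

Δt=0.13429  u=1.12030  d=0.89262  q=0.52205  discount=0.98865
step 7 (expiry): payoffs max(K−S,0) = 91.1260 78.3149 62.2359 42.0555 16.7274 0.0000 0.0000 0.0000
step 6: (k=6,j=0): S=56.2661, (K−S)⁺=85.0839, hold=83.4796 ⇒ V=85.0839 exercise | (k=6,j=1): S=70.6185, (K−S)⁺=70.7315, hold=69.1273 ⇒ V=70.7315 exercise | (k=6,j=2): S=88.6318, (K−S)⁺=52.7182, hold=51.1139 ⇒ V=52.7182 exercise | (k=6,j=3): S=111.2400, (K−S)⁺=30.1100, hold=28.5058 ⇒ V=30.1100 exercise | (k=6,j=4): S=139.6151, (K−S)⁺=1.7349, hold=7.9042 ⇒ V=7.9042 continue | (k=6,j=5): S=175.2280, (K−S)⁺=0.0000, hold=0.0000 ⇒ V=0.0000 continue | (k=6,j=6): S=219.9252, (K−S)⁺=0.0000, hold=0.0000 ⇒ V=0.0000 continue  boundary S*=111.2400
step 5: (k=5,j=0): S=63.0351, (K−S)⁺=78.3149, hold=76.7106 ⇒ V=78.3149 exercise | (k=5,j=1): S=79.1141, (K−S)⁺=62.2359, hold=60.6316 ⇒ V=62.2359 exercise | (k=5,j=2): S=99.2945, (K−S)⁺=42.0555, hold=40.4512 ⇒ V=42.0555 exercise | (k=5,j=3): S=124.6226, (K−S)⁺=16.7274, hold=18.3073 ⇒ V=18.3073 continue | (k=5,j=4): S=156.4112, (K−S)⁺=0.0000, hold=3.7349 ⇒ V=3.7349 continue | (k=5,j=5): S=196.3086, (K−S)⁺=0.0000, hold=0.0000 ⇒ V=0.0000 continue  boundary S*=99.2945
step 4: (k=4,j=0): S=70.6185, (K−S)⁺=70.7315, hold=69.1273 ⇒ V=70.7315 exercise | (k=4,j=1): S=88.6318, (K−S)⁺=52.7182, hold=51.1139 ⇒ V=52.7182 exercise | (k=4,j=2): S=111.2400, (K−S)⁺=30.1100, hold=29.3212 ⇒ V=30.1100 exercise | (k=4,j=3): S=139.6151, (K−S)⁺=1.7349, hold=10.5784 ⇒ V=10.5784 continue | (k=4,j=4): S=175.2280, (K−S)⁺=0.0000, hold=1.7649 ⇒ V=1.7649 continue  boundary S*=111.2400
step 3: (k=3,j=0): S=79.1141, (K−S)⁺=62.2359, hold=60.6316 ⇒ V=62.2359 exercise | (k=3,j=1): S=99.2945, (K−S)⁺=42.0555, hold=40.4512 ⇒ V=42.0555 exercise | (k=3,j=2): S=124.6226, (K−S)⁺=16.7274, hold=19.6875 ⇒ V=19.6875 continue | (k=3,j=3): S=156.4112, (K−S)⁺=0.0000, hold=5.9094 ⇒ V=5.9094 continue  boundary S*=99.2945
step 2: (k=2,j=0): S=88.6318, (K−S)⁺=52.7182, hold=51.1139 ⇒ V=52.7182 exercise | (k=2,j=1): S=111.2400, (K−S)⁺=30.1100, hold=30.0335 ⇒ V=30.1100 exercise | (k=2,j=2): S=139.6151, (K−S)⁺=1.7349, hold=12.3529 ⇒ V=12.3529 continue  boundary S*=111.2400
step 1: (k=1,j=0): S=99.2945, (K−S)⁺=42.0555, hold=40.4512 ⇒ V=42.0555 exercise | (k=1,j=1): S=124.6226, (K−S)⁺=16.7274, hold=20.6034 ⇒ V=20.6034 continue  boundary S*=99.2945
step 0: (k=0,j=0): S=111.2400, (K−S)⁺=30.1100, hold=30.5062 ⇒ V=30.5062 continue  boundary S*=-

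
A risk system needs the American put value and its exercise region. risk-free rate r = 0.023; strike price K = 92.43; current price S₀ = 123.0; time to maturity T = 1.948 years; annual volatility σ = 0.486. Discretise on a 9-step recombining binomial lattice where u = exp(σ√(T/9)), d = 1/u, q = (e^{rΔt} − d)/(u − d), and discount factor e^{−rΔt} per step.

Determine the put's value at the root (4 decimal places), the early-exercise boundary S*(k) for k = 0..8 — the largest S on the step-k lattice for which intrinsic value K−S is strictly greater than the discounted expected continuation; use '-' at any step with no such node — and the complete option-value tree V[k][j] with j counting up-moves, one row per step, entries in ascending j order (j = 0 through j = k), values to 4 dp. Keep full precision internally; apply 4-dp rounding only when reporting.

Δt=0.21644, u=1.25371, d=0.79763, q=0.45466, disc=e^(-rΔt)=0.99503
k=9 terminal: V=max(K-S,0) → 76.3554 67.1642 52.7177 30.0110 0.0000 0.0000 0.0000 0.0000 0.0000 0.0000
k=8: j=0 S=20.1529 intr=72.2771 cont=71.8181 V=72.2771[EX]; j=1 S=31.6759 intr=60.7541 cont=60.2951 V=60.7541[EX]; j=2 S=49.7876 intr=42.6424 cont=42.1834 V=42.6424[EX]; j=3 S=78.2552 intr=14.1748 cont=16.2850 V=16.2850[hold]; j=4 S=123.0000 intr=0.0000 cont=0.0000 V=0.0000[hold]; j=5 S=193.3290 intr=0.0000 cont=0.0000 V=0.0000[hold]; j=6 S=303.8709 intr=0.0000 cont=0.0000 V=0.0000[hold]; j=7 S=477.6185 intr=0.0000 cont=0.0000 V=0.0000[hold]; j=8 S=750.7116 intr=0.0000 cont=0.0000 V=0.0000[hold]  S*(8)=49.7876
k=7: j=0 S=25.2658 intr=67.1642 cont=66.7052 V=67.1642[EX]; j=1 S=39.7123 intr=52.7177 cont=52.2587 V=52.7177[EX]; j=2 S=62.4190 intr=30.0110 cont=30.5066 V=30.5066[hold]; j=3 S=98.1091 intr=0.0000 cont=8.8368 V=8.8368[hold]; j=4 S=154.2059 intr=0.0000 cont=0.0000 V=0.0000[hold]; j=5 S=242.3780 intr=0.0000 cont=0.0000 V=0.0000[hold]; j=6 S=380.9650 intr=0.0000 cont=0.0000 V=0.0000[hold]; j=7 S=598.7936 intr=0.0000 cont=0.0000 V=0.0000[hold]  S*(7)=39.7123
k=6: j=0 S=31.6759 intr=60.7541 cont=60.2951 V=60.7541[EX]; j=1 S=49.7876 intr=42.6424 cont=42.4077 V=42.6424[EX]; j=2 S=78.2552 intr=14.1748 cont=20.5518 V=20.5518[hold]; j=3 S=123.0000 intr=0.0000 cont=4.7952 V=4.7952[hold]; j=4 S=193.3290 intr=0.0000 cont=0.0000 V=0.0000[hold]; j=5 S=303.8709 intr=0.0000 cont=0.0000 V=0.0000[hold]; j=6 S=477.6185 intr=0.0000 cont=0.0000 V=0.0000[hold]  S*(6)=49.7876
k=5: j=0 S=39.7123 intr=52.7177 cont=52.2587 V=52.7177[EX]; j=1 S=62.4190 intr=30.0110 cont=32.4369 V=32.4369[hold]; j=2 S=98.1091 intr=0.0000 cont=13.3215 V=13.3215[hold]; j=3 S=154.2059 intr=0.0000 cont=2.6020 V=2.6020[hold]; j=4 S=242.3780 intr=0.0000 cont=0.0000 V=0.0000[hold]; j=5 S=380.9650 intr=0.0000 cont=0.0000 V=0.0000[hold]  S*(5)=39.7123
k=4: j=0 S=49.7876 intr=42.6424 cont=43.2809 V=43.2809[hold]; j=1 S=78.2552 intr=14.1748 cont=23.6280 V=23.6280[hold]; j=2 S=123.0000 intr=0.0000 cont=8.4059 V=8.4059[hold]; j=3 S=193.3290 intr=0.0000 cont=1.4120 V=1.4120[hold]; j=4 S=303.8709 intr=0.0000 cont=0.0000 V=0.0000[hold]  S*(4)=-
k=3: j=0 S=62.4190 intr=30.0110 cont=34.1750 V=34.1750[hold]; j=1 S=98.1091 intr=0.0000 cont=16.6242 V=16.6242[hold]; j=2 S=154.2059 intr=0.0000 cont=5.2001 V=5.2001[hold]; j=3 S=242.3780 intr=0.0000 cont=0.7662 V=0.7662[hold]  S*(3)=-
k=2: j=0 S=78.2552 intr=14.1748 cont=26.0654 V=26.0654[hold]; j=1 S=123.0000 intr=0.0000 cont=11.3734 V=11.3734[hold]; j=2 S=193.3290 intr=0.0000 cont=3.1684 V=3.1684[hold]  S*(2)=-
k=1: j=0 S=98.1091 intr=0.0000 cont=19.2893 V=19.2893[hold]; j=1 S=154.2059 intr=0.0000 cont=7.6050 V=7.6050[hold]  S*(1)=-
k=0: j=0 S=123.0000 intr=0.0000 cont=13.9075 V=13.9075[hold]  S*(0)=-

price = 13.9075
boundary = - - - - - 39.7123 49.7876 39.7123 49.7876
tree:
13.9075
19.2893 7.6050
26.0654 11.3734 3.1684
34.1750 16.6242 5.2001 0.7662
43.2809 23.6280 8.4059 1.4120 0.0000
52.7177 32.4369 13.3215 2.6020 0.0000 0.0000
60.7541 42.6424 20.5518 4.7952 0.0000 0.0000 0.0000
67.1642 52.7177 30.5066 8.8368 0.0000 0.0000 0.0000 0.0000
72.2771 60.7541 42.6424 16.2850 0.0000 0.0000 0.0000 0.0000 0.0000
76.3554 67.1642 52.7177 30.0110 0.0000 0.0000 0.0000 0.0000 0.0000 0.0000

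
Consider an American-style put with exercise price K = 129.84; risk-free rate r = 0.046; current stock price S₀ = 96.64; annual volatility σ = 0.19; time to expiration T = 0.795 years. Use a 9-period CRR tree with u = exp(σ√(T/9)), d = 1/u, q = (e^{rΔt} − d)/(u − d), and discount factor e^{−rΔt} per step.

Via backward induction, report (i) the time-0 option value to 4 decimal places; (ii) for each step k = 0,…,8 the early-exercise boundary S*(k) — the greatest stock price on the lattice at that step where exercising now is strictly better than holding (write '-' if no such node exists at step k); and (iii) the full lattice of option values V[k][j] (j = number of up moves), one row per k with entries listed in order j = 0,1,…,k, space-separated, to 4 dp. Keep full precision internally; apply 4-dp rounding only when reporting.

Δt=0.08833, u=1.05809, d=0.94510, q=0.52192, disc=e^(-rΔt)=0.99594
k=9 terminal: V=max(K-S,0) → 71.7052 64.7543 56.9724 48.2601 38.5060 27.5857 15.3598 1.6720 0.0000 0.0000
k=8: j=0 S=61.5121 intr=68.3279 cont=67.8013 V=68.3279[EX]; j=1 S=68.8668 intr=60.9732 cont=60.4467 V=60.9732[EX]; j=2 S=77.1008 intr=52.7392 cont=52.2127 V=52.7392[EX]; j=3 S=86.3193 intr=43.5207 cont=42.9942 V=43.5207[EX]; j=4 S=96.6400 intr=33.2000 cont=32.6735 V=33.2000[EX]; j=5 S=108.1947 intr=21.6453 cont=21.1188 V=21.6453[EX]; j=6 S=121.1309 intr=8.7091 cont=8.1826 V=8.7091[EX]; j=7 S=135.6138 intr=0.0000 cont=0.7961 V=0.7961[hold]; j=8 S=151.8284 intr=0.0000 cont=0.0000 V=0.0000[hold]  S*(8)=121.1309
k=7: j=0 S=65.0857 intr=64.7543 cont=64.2278 V=64.7543[EX]; j=1 S=72.8676 intr=56.9724 cont=56.4459 V=56.9724[EX]; j=2 S=81.5799 intr=48.2601 cont=47.7335 V=48.2601[EX]; j=3 S=91.3340 intr=38.5060 cont=37.9795 V=38.5060[EX]; j=4 S=102.2543 intr=27.5857 cont=27.0592 V=27.5857[EX]; j=5 S=114.4802 intr=15.3598 cont=14.8333 V=15.3598[EX]; j=6 S=128.1680 intr=1.6720 cont=4.5606 V=4.5606[hold]; j=7 S=143.4922 intr=0.0000 cont=0.3791 V=0.3791[hold]  S*(7)=114.4802
k=6: j=0 S=68.8668 intr=60.9732 cont=60.4467 V=60.9732[EX]; j=1 S=77.1008 intr=52.7392 cont=52.2127 V=52.7392[EX]; j=2 S=86.3193 intr=43.5207 cont=42.9942 V=43.5207[EX]; j=3 S=96.6400 intr=33.2000 cont=32.6735 V=33.2000[EX]; j=4 S=108.1947 intr=21.6453 cont=21.1188 V=21.6453[EX]; j=5 S=121.1309 intr=8.7091 cont=9.6841 V=9.6841[hold]; j=6 S=135.6138 intr=0.0000 cont=2.3685 V=2.3685[hold]  S*(6)=108.1947
k=5: j=0 S=72.8676 intr=56.9724 cont=56.4459 V=56.9724[EX]; j=1 S=81.5799 intr=48.2601 cont=47.7335 V=48.2601[EX]; j=2 S=91.3340 intr=38.5060 cont=37.9795 V=38.5060[EX]; j=3 S=102.2543 intr=27.5857 cont=27.0592 V=27.5857[EX]; j=4 S=114.4802 intr=15.3598 cont=15.3401 V=15.3598[EX]; j=5 S=128.1680 intr=1.6720 cont=5.8422 V=5.8422[hold]  S*(5)=114.4802
k=4: j=0 S=77.1008 intr=52.7392 cont=52.2127 V=52.7392[EX]; j=1 S=86.3193 intr=43.5207 cont=42.9942 V=43.5207[EX]; j=2 S=96.6400 intr=33.2000 cont=32.6735 V=33.2000[EX]; j=3 S=108.1947 intr=21.6453 cont=21.1188 V=21.6453[EX]; j=4 S=121.1309 intr=8.7091 cont=10.3502 V=10.3502[hold]  S*(4)=108.1947
k=3: j=0 S=81.5799 intr=48.2601 cont=47.7335 V=48.2601[EX]; j=1 S=91.3340 intr=38.5060 cont=37.9795 V=38.5060[EX]; j=2 S=102.2543 intr=27.5857 cont=27.0592 V=27.5857[EX]; j=3 S=114.4802 intr=15.3598 cont=15.6863 V=15.6863[hold]  S*(3)=102.2543
k=2: j=0 S=86.3193 intr=43.5207 cont=42.9942 V=43.5207[EX]; j=1 S=96.6400 intr=33.2000 cont=32.6735 V=33.2000[EX]; j=2 S=108.1947 intr=21.6453 cont=21.2885 V=21.6453[EX]  S*(2)=108.1947
k=1: j=0 S=91.3340 intr=38.5060 cont=37.9795 V=38.5060[EX]; j=1 S=102.2543 intr=27.5857 cont=27.0592 V=27.5857[EX]  S*(1)=102.2543
k=0: j=0 S=96.6400 intr=33.2000 cont=32.6735 V=33.2000[EX]  S*(0)=96.6400

price = 33.2000
boundary = 96.6400 102.2543 108.1947 102.2543 108.1947 114.4802 108.1947 114.4802 121.1309
tree:
33.2000
38.5060 27.5857
43.5207 33.2000 21.6453
48.2601 38.5060 27.5857 15.6863
52.7392 43.5207 33.2000 21.6453 10.3502
56.9724 48.2601 38.5060 27.5857 15.3598 5.8422
60.9732 52.7392 43.5207 33.2000 21.6453 9.6841 2.3685
64.7543 56.9724 48.2601 38.5060 27.5857 15.3598 4.5606 0.3791
68.3279 60.9732 52.7392 43.5207 33.2000 21.6453 8.7091 0.7961 0.0000
71.7052 64.7543 56.9724 48.2601 38.5060 27.5857 15.3598 1.6720 0.0000 0.0000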